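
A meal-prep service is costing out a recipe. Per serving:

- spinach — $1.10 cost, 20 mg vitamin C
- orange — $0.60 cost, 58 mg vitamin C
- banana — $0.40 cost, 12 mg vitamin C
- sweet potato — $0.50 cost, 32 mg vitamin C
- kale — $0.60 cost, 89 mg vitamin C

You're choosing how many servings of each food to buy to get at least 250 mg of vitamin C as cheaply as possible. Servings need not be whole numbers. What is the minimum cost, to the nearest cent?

Cost per mg of vitamin C: kale $0.0067, orange $0.0103, sweet potato $0.0156, banana $0.0333, spinach $0.0550.
With no serving limits, use only kale: 250 mg / 89 mg = 2.809 servings × $0.60 = $1.69.

$1.69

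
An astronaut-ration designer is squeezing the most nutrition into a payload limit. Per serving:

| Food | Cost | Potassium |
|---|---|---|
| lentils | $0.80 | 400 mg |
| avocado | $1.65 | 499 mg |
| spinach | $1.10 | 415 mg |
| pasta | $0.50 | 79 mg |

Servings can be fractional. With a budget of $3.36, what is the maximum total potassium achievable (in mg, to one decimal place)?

1680.0 mg

Potassium per dollar: lentils 500, spinach 377.3, avocado 302.4, pasta 158.
With no serving limits, spend the whole cost allowance on lentils: $3.36 / $0.80 × 400 mg = 1680.0 mg.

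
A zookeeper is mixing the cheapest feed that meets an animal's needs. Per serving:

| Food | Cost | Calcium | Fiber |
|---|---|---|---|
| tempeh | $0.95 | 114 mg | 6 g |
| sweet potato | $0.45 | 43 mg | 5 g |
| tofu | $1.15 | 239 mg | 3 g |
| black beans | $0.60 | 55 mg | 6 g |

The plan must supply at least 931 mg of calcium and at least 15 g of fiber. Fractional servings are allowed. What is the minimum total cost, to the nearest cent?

Minimising a linear cost over {calcium ≥ 931, fiber ≥ 15, servings ≥ 0} — the optimum is at a vertex, using one or two foods.
tempeh only: max(931/114, 15/6) = 8.167 servings → $7.76.
sweet potato only: max(931/43, 15/5) = 21.65 servings → $9.74.
tofu only: max(931/239, 15/3) = 5 servings → $5.75.
black beans only: max(931/55, 15/6) = 16.93 servings → $10.16.
tempeh + sweet potato: intersection lies outside the first quadrant.
tempeh + tofu with both tight: 0.7253 servings and 3.549 servings → $4.77.
tempeh + black beans with both targets exact would need a negative amount; discard.
sweet potato + tofu with both tight: 0.743 servings and 3.762 servings → $4.66.
sweet potato + black beans: intersection lies outside the first quadrant.
tofu + black beans with both tight: 3.752 servings and 0.6241 servings → $4.69.
The minimum over all feasible corners is $4.66.

$4.66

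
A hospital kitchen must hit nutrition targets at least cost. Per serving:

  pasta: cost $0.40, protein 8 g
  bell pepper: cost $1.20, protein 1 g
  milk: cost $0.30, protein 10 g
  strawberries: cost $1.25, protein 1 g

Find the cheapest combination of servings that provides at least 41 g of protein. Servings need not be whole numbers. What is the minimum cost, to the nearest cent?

Cost per g of protein: milk $0.0300, pasta $0.0500, bell pepper $1.2000, strawberries $1.2500.
With no serving limits, use only milk: 41 g / 10 g = 4.1 servings × $0.30 = $1.23.

$1.23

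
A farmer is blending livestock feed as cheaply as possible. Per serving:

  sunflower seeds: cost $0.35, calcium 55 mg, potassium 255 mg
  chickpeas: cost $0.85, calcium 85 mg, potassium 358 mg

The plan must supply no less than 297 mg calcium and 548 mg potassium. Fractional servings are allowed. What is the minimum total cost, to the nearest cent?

$1.89

Minimising a linear cost over {calcium ≥ 297, potassium ≥ 548, servings ≥ 0} — the optimum is at a vertex, using one or two foods.
sunflower seeds only: max(297/55, 548/255) = 5.4 servings → $1.89.
chickpeas only: max(297/85, 548/358) = 3.494 servings → $2.97.
sunflower seeds + chickpeas: intersection lies outside the first quadrant.
So the least-cost plan costs $1.89.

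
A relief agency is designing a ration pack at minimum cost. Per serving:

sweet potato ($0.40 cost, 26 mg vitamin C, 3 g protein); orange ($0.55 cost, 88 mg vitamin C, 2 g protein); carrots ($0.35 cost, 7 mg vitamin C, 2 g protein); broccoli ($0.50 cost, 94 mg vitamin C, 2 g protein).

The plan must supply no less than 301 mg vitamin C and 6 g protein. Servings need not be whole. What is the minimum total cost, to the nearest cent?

Compare the cost at each extreme point of the feasible region.
sweet potato only: max(301/26, 6/3) = 11.58 servings → $4.63.
orange only: max(301/88, 6/2) = 3.42 servings → $1.88.
carrots only: max(301/7, 6/2) = 43 servings → $15.05.
broccoli only: max(301/94, 6/2) = 3.202 servings → $1.60.
sweet potato + orange: intersection lies outside the first quadrant.
sweet potato + carrots: the both-tight solution has a negative serving — not a feasible corner.
sweet potato + broccoli: intersection lies outside the first quadrant.
orange + carrots: the both-tight solution has a negative serving — not a feasible corner.
orange + broccoli with both targets exact would need a negative amount; discard.
carrots + broccoli with both targets exact would need a negative amount; discard.
The minimum over all feasible corners is $1.60.

$1.60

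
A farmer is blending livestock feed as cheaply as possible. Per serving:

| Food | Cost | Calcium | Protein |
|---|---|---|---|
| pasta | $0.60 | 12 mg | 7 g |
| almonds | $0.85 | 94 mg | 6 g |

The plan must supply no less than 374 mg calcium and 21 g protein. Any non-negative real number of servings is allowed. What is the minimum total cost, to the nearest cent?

An LP optimum is at a vertex; with two nutrient constraints at most two foods are used. Check each candidate.
pasta only: max(374/12, 21/7) = 31.17 servings → $18.70.
almonds only: max(374/94, 21/6) = 3.979 servings → $3.38.
pasta + almonds: intersection lies outside the first quadrant.
The minimum over all feasible corners is $3.38.

$3.38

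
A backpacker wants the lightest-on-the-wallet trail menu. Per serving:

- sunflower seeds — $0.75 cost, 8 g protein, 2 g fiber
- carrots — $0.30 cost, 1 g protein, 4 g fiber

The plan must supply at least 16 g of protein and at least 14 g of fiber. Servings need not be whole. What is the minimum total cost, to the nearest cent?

$2.05

Compare the cost at each extreme point of the feasible region.
sunflower seeds only: max(16/8, 14/2) = 7 servings → $5.25.
carrots only: max(16/1, 14/4) = 16 servings → $4.80.
sunflower seeds + carrots with both tight: 1.667 servings and 2.667 servings → $2.05.
The minimum over all feasible corners is $2.05.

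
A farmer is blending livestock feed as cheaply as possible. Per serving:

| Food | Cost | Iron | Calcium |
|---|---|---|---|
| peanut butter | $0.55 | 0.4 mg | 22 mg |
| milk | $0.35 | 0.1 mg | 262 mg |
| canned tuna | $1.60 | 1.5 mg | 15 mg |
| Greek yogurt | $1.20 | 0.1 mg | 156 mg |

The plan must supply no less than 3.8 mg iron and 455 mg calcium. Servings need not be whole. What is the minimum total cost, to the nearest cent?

This is a tiny linear program; its minimum lies at a vertex of the feasible set. List the vertices and price them.
peanut butter only: max(3.8/0.4, 455/22) = 20.68 servings → $11.38.
milk only: max(3.8/0.1, 455/262) = 38 servings → $13.30.
canned tuna only: max(3.8/1.5, 455/15) = 30.33 servings → $48.53.
Greek yogurt only: max(3.8/0.1, 455/156) = 38 servings → $45.60.
peanut butter + milk with both tight: 9.26 servings and 0.9591 servings → $5.43.
peanut butter + canned tuna with both targets exact would need a negative amount; discard.
peanut butter + Greek yogurt with both tight: 9.091 servings and 1.635 servings → $6.96.
milk + canned tuna with both tight: 1.598 servings and 2.427 servings → $4.44.
milk + Greek yogurt: the both-tight solution has a negative serving — not a feasible corner.
canned tuna + Greek yogurt with both tight: 2.354 servings and 2.69 servings → $6.99.
Cheapest feasible corner: $4.44.

$4.44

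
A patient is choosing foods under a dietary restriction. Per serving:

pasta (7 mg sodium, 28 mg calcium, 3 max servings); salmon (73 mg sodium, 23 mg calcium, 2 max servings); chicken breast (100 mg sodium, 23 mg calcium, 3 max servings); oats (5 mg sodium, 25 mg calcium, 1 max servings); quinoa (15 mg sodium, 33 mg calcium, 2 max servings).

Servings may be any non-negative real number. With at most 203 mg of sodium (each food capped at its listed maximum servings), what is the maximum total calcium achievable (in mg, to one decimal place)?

Calcium per mg sodium: oats 5, pasta 4, quinoa 2.2, salmon 0.3151, chicken breast 0.23.
Take 1 serving of oats: uses 5 mg sodium, +25.0 mg calcium (running total 25.0 mg).
Take 3 servings of pasta: uses 21 mg sodium, +84.0 mg calcium (running total 109.0 mg).
Take 2 servings of quinoa: uses 30 mg sodium, +66.0 mg calcium (running total 175.0 mg).
Take 2 servings of salmon: uses 146 mg sodium, +46.0 mg calcium (running total 221.0 mg).
Take 0.01 servings of chicken breast: uses 1 mg sodium, +0.2 mg calcium (running total 221.2 mg).
Greedy by best ratio exhausts the sodium allowance optimally: 221.2 mg.

221.2 mg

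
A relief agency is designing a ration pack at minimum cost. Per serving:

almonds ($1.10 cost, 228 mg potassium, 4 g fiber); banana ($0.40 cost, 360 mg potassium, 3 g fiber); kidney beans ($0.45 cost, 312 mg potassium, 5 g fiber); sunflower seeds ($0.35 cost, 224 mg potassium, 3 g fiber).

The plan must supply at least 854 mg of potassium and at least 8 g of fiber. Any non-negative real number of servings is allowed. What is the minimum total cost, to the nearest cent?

A basic optimal solution has at most two foods positive. Try each food alone and each pair with both targets met exactly.
almonds only: max(854/228, 8/4) = 3.746 servings → $4.12.
banana only: max(854/360, 8/3) = 2.667 servings → $1.07.
kidney beans only: max(854/312, 8/5) = 2.737 servings → $1.23.
sunflower seeds only: max(854/224, 8/3) = 3.812 servings → $1.33.
almonds + banana with both tight: 0.4206 servings and 2.106 servings → $1.31.
almonds + kidney beans: intersection lies outside the first quadrant.
almonds + sunflower seeds: intersection lies outside the first quadrant.
banana + kidney beans with both tight: 2.053 servings and 0.3681 servings → $0.99.
banana + sunflower seeds with both tight: 1.887 servings and 0.7794 servings → $1.03.
kidney beans + sunflower seeds with both targets exact would need a negative amount; discard.
So the least-cost plan costs $0.99.

$0.99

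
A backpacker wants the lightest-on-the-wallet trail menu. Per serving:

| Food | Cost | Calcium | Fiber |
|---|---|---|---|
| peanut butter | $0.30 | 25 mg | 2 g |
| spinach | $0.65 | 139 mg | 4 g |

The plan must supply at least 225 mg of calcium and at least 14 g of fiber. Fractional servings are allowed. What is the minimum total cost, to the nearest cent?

$2.13

Minimising a linear cost over {calcium ≥ 225, fiber ≥ 14, servings ≥ 0} — the optimum is at a vertex, using one or two foods.
peanut butter only: max(225/25, 14/2) = 9 servings → $2.70.
spinach only: max(225/139, 14/4) = 3.5 servings → $2.27.
peanut butter + spinach with both tight: 5.876 servings and 0.5618 servings → $2.13.
Cheapest feasible corner: $2.13.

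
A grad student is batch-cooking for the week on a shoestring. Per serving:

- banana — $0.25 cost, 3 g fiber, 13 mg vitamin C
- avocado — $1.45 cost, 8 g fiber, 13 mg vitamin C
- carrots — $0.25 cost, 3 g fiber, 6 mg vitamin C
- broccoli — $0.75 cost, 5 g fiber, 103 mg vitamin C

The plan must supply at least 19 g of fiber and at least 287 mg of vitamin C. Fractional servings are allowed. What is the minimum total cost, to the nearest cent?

At the optimum either one food covers both requirements or two foods hit both targets exactly; no other combination can be cheaper.
banana only: max(19/3, 287/13) = 22.08 servings → $5.52.
avocado only: max(19/8, 287/13) = 22.08 servings → $32.01.
carrots only: max(19/3, 287/6) = 47.83 servings → $11.96.
broccoli only: max(19/5, 287/103) = 3.8 servings → $2.85.
banana + avocado with both targets exact would need a negative amount; discard.
banana + carrots with both targets exact would need a negative amount; discard.
banana + broccoli with both tight: 2.139 servings and 2.516 servings → $2.42.
avocado + carrots: intersection lies outside the first quadrant.
avocado + broccoli with both tight: 0.6877 servings and 2.7 servings → $3.02.
carrots + broccoli with both tight: 1.871 servings and 2.677 servings → $2.48.
The minimum over all feasible corners is $2.42.

$2.42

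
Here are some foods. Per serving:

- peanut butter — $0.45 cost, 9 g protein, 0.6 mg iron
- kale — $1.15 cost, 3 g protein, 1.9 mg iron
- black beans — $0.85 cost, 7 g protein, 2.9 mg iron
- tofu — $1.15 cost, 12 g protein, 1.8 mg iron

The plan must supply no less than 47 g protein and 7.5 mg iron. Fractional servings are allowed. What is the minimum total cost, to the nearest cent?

peanut butter only: max(47/9, 7.5/0.6) = 12.5 servings → $5.62.
kale only: max(47/3, 7.5/1.9) = 15.67 servings → $18.02.
black beans only: max(47/7, 7.5/2.9) = 6.714 servings → $5.71.
tofu only: max(47/12, 7.5/1.8) = 4.167 servings → $4.79.
peanut butter + kale with both tight: 4.366 servings and 2.569 servings → $4.92.
peanut butter + black beans with both tight: 3.826 servings and 1.795 servings → $3.25.
peanut butter + tofu: the both-tight solution has a negative serving — not a feasible corner.
kale + black beans: intersection lies outside the first quadrant.
kale + tofu with both tight: 0.3103 servings and 3.839 servings → $4.77.
black beans + tofu with both tight: 0.2432 servings and 3.775 servings → $4.55.
The minimum over all feasible corners is $3.25.

$3.25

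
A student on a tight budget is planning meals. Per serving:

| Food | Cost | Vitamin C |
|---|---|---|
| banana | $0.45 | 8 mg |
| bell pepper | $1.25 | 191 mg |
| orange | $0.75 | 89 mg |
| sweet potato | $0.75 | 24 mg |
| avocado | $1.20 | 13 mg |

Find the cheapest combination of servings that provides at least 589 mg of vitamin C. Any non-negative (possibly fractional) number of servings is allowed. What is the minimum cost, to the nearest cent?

$3.85

Cost per mg of vitamin C: bell pepper $0.0065, orange $0.0084, sweet potato $0.0312, banana $0.0563, avocado $0.0923.
With no serving limits, use only bell pepper: 589 mg / 191 mg = 3.084 servings × $1.25 = $3.85.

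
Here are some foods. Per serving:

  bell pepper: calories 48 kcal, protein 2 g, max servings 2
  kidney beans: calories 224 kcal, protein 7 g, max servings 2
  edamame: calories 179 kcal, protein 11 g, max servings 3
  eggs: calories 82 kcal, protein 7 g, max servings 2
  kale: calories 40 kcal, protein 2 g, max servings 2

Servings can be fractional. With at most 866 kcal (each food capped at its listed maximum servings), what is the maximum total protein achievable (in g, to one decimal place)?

Protein per kcal: eggs 0.08537, edamame 0.06145, kale 0.05, bell pepper 0.04167, kidney beans 0.03125.
Take 2 servings of eggs: uses 164 kcal, +14.0 g protein (running total 14.0 g).
Take 3 servings of edamame: uses 537 kcal, +33.0 g protein (running total 47.0 g).
Take 2 servings of kale: uses 80 kcal, +4.0 g protein (running total 51.0 g).
Take 1.771 servings of bell pepper: uses 85 kcal, +3.5 g protein (running total 54.5 g).
Greedy by best ratio exhausts the calories allowance optimally: 54.5 g.

54.5 g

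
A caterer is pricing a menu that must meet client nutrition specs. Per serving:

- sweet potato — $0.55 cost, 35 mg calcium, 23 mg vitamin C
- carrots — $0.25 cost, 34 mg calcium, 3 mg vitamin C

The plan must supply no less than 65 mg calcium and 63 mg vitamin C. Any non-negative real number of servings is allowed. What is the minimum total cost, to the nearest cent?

For a min-cost LP with two ≥-constraints, a basic feasible solution has at most two positive variables.
sweet potato only: max(65/35, 63/23) = 2.739 servings → $1.51.
carrots only: max(65/34, 63/3) = 21 servings → $5.25.
sweet potato + carrots: the both-tight solution has a negative serving — not a feasible corner.
The minimum over all feasible corners is $1.51.

$1.51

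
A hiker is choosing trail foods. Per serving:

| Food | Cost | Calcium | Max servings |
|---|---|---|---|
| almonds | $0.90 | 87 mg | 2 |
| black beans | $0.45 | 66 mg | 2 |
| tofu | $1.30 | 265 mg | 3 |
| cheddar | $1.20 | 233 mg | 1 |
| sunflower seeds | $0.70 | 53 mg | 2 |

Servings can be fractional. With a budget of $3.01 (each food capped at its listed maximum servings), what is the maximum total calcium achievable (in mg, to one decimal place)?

613.6 mg

Calcium per dollar: tofu 203.8, cheddar 194.2, black beans 146.7, almonds 96.67, sunflower seeds 75.71.
Take 2.315 servings of tofu: spends $3.01, +613.6 mg calcium (running total 613.6 mg).
Filling greedily by calcium-per-dollar is optimal for one linear limit, giving 613.6 mg.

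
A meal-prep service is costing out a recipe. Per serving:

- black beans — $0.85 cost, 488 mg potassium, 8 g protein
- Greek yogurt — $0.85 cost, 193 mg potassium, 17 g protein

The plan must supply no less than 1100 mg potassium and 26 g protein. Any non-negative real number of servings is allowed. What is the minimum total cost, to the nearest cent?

Compare the cost at each extreme point of the feasible region.
black beans only: max(1100/488, 26/8) = 3.25 servings → $2.76.
Greek yogurt only: max(1100/193, 26/17) = 5.699 servings → $4.84.
black beans + Greek yogurt with both tight: 2.026 servings and 0.5758 servings → $2.21.
So the least-cost plan costs $2.21.

$2.21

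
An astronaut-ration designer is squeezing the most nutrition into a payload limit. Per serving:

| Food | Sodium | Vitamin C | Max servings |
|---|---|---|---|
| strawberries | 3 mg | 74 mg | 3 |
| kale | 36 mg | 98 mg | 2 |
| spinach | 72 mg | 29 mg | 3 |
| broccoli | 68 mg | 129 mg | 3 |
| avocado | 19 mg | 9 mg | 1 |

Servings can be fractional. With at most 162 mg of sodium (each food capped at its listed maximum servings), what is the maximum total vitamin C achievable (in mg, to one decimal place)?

571.7 mg

Vitamin C per mg sodium: strawberries 24.67, kale 2.722, broccoli 1.897, avocado 0.4737, spinach 0.4028.
Take 3 servings of strawberries: uses 9 mg sodium, +222.0 mg vitamin C (running total 222.0 mg).
Take 2 servings of kale: uses 72 mg sodium, +196.0 mg vitamin C (running total 418.0 mg).
Take 1.191 servings of broccoli: uses 81 mg sodium, +153.7 mg vitamin C (running total 571.7 mg).
Greedy by best ratio exhausts the sodium allowance optimally: 571.7 mg.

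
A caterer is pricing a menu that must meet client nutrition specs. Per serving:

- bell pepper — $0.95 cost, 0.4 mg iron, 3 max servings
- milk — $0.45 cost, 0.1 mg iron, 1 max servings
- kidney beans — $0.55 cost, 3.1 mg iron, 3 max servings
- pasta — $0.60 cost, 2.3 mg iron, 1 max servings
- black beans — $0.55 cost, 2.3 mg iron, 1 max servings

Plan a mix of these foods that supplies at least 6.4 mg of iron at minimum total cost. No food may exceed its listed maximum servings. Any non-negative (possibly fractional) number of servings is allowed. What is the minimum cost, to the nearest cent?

Cost per mg of iron: kidney beans $0.1774, black beans $0.2391, pasta $0.2609, bell pepper $2.3750, milk $4.5000.
Take 2.065 servings of kidney beans: +6.4 mg iron for $1.14 (total $1.14, still need 0.0 mg).
Greedy by cheapest-per-mg is optimal for a single linear constraint, so the minimum cost is $1.14.

$1.14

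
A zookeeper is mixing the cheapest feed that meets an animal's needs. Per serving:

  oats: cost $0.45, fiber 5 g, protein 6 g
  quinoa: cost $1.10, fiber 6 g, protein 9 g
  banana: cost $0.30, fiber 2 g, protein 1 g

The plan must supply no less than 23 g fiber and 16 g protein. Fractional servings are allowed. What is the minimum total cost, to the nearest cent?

An LP optimum is at a vertex; with two nutrient constraints at most two foods are used. Check each candidate.
oats only: max(23/5, 16/6) = 4.6 servings → $2.07.
quinoa only: max(23/6, 16/9) = 3.833 servings → $4.22.
banana only: max(23/2, 16/1) = 16 servings → $4.80.
oats + quinoa with both targets exact would need a negative amount; discard.
oats + banana with both tight: 1.286 servings and 8.286 servings → $3.06.
quinoa + banana with both tight: 0.75 servings and 9.25 servings → $3.60.
The minimum over all feasible corners is $2.07.

$2.07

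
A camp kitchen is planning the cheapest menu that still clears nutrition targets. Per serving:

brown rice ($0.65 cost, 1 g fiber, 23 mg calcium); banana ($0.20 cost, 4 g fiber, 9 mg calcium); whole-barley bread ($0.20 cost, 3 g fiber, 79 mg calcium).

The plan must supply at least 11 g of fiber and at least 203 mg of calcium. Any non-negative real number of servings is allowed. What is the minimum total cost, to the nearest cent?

Minimising a linear cost over {fiber ≥ 11, calcium ≥ 203, servings ≥ 0} — the optimum is at a vertex, using one or two foods.
brown rice only: max(11/1, 203/23) = 11 servings → $7.15.
banana only: max(11/4, 203/9) = 22.56 servings → $4.51.
whole-barley bread only: max(11/3, 203/79) = 3.667 servings → $0.73.
brown rice + banana with both tight: 8.59 servings and 0.6024 servings → $5.70.
brown rice + whole-barley bread: intersection lies outside the first quadrant.
banana + whole-barley bread with both tight: 0.8997 servings and 2.467 servings → $0.67.
So the least-cost plan costs $0.67.

$0.67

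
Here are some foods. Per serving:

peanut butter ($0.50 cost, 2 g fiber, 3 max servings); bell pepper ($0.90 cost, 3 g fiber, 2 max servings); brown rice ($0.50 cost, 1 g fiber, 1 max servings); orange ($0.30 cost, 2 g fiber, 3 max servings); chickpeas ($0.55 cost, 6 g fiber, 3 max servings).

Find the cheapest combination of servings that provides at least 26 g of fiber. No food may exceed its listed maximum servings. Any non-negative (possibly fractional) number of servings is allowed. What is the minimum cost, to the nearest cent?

$3.05

Cost per g of fiber: chickpeas $0.0917, orange $0.1500, peanut butter $0.2500, bell pepper $0.3000, brown rice $0.5000.
Take 3 servings of chickpeas: +18.0 g fiber for $1.65 (total $1.65, still need 8.0 g).
Take 3 servings of orange: +6.0 g fiber for $0.90 (total $2.55, still need 2.0 g).
Take 1 serving of peanut butter: +2.0 g fiber for $0.50 (total $3.05, still need 0.0 g).
Filling from the cheapest source first is optimal under one linear minimum: $3.05.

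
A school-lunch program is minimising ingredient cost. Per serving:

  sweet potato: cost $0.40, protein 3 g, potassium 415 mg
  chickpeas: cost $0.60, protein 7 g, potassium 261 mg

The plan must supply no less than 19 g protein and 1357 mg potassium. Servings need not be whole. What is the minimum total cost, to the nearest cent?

$1.93

A basic optimal solution has at most two foods positive. Try each food alone and each pair with both targets met exactly.
sweet potato only: max(19/3, 1357/415) = 6.333 servings → $2.53.
chickpeas only: max(19/7, 1357/261) = 5.199 servings → $3.12.
sweet potato + chickpeas with both tight: 2.139 servings and 1.797 servings → $1.93.
So the least-cost plan costs $1.93.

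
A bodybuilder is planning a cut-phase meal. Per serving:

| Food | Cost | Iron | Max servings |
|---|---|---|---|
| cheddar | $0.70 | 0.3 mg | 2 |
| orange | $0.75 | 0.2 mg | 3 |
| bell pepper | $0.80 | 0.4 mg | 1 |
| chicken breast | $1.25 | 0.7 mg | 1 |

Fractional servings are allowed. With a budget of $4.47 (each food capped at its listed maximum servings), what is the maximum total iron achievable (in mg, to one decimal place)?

Iron per dollar: chicken breast 0.56, bell pepper 0.5, cheddar 0.4286, orange 0.2667.
Take 1 serving of chicken breast: spends $1.25, +0.7 mg iron (running total 0.7 mg).
Take 1 serving of bell pepper: spends $0.80, +0.4 mg iron (running total 1.1 mg).
Take 2 servings of cheddar: spends $1.40, +0.6 mg iron (running total 1.7 mg).
Take 1.36 servings of orange: spends $1.02, +0.3 mg iron (running total 2.0 mg).
Filling greedily by iron-per-dollar is optimal for one linear limit, giving 2.0 mg.

2.0 mg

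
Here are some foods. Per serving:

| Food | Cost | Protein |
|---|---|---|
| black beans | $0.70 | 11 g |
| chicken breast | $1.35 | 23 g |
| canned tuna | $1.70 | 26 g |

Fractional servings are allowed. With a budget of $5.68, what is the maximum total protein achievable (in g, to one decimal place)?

Protein per dollar: chicken breast 17.04, black beans 15.71, canned tuna 15.29.
With no serving limits, spend the whole cost allowance on chicken breast: $5.68 / $1.35 × 23 g = 96.8 g.

96.8 g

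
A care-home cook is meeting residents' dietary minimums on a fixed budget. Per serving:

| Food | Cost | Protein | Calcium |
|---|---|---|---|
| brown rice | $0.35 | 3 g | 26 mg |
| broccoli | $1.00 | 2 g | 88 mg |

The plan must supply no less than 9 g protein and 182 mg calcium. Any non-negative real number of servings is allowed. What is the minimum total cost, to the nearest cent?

brown rice only: max(9/3, 182/26) = 7 servings → $2.45.
broccoli only: max(9/2, 182/88) = 4.5 servings → $4.50.
brown rice + broccoli with both tight: 2.019 servings and 1.472 servings → $2.18.
The minimum over all feasible corners is $2.18.

$2.18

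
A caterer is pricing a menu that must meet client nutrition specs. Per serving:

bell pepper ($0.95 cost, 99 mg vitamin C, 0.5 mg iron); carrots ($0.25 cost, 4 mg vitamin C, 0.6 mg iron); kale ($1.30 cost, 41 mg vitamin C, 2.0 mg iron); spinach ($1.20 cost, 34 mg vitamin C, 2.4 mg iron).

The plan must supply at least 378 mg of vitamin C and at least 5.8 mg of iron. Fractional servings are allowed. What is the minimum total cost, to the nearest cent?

Minimising a linear cost over {vitamin C ≥ 378, iron ≥ 5.8, servings ≥ 0} — the optimum is at a vertex, using one or two foods.
bell pepper only: max(378/99, 5.8/0.5) = 11.6 servings → $11.02.
carrots only: max(378/4, 5.8/0.6) = 94.5 servings → $23.62.
kale only: max(378/41, 5.8/2.0) = 9.22 servings → $11.99.
spinach only: max(378/34, 5.8/2.4) = 11.12 servings → $13.34.
bell pepper + carrots with both tight: 3.547 servings and 6.711 servings → $5.05.
bell pepper + kale with both tight: 2.919 servings and 2.17 servings → $5.59.
bell pepper + spinach with both tight: 3.218 servings and 1.746 servings → $5.15.
carrots + kale: intersection lies outside the first quadrant.
carrots + spinach: the both-tight solution has a negative serving — not a feasible corner.
kale + spinach: the both-tight solution has a negative serving — not a feasible corner.
So the least-cost plan costs $5.05.

$5.05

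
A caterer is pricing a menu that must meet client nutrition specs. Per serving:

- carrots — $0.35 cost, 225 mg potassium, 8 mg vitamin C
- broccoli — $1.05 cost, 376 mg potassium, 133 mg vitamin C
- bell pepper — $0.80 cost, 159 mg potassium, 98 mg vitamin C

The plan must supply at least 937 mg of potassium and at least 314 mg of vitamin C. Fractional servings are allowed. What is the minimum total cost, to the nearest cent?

The cheapest plan sits at a corner of the feasible region — with two constraints it uses at most two foods.
carrots only: max(937/225, 314/8) = 39.25 servings → $13.74.
broccoli only: max(937/376, 314/133) = 2.492 servings → $2.62.
bell pepper only: max(937/159, 314/98) = 5.893 servings → $4.71.
carrots + broccoli with both tight: 0.2436 servings and 2.346 servings → $2.55.
carrots + bell pepper with both tight: 2.017 servings and 3.039 servings → $3.14.
broccoli + bell pepper: the both-tight solution has a negative serving — not a feasible corner.
The minimum over all feasible corners is $2.55.

$2.55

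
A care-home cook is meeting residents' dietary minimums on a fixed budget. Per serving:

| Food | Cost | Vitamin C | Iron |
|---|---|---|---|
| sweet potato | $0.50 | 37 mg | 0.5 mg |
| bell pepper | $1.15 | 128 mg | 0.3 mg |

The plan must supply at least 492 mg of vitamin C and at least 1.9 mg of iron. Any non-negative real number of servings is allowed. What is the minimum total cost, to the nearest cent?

An LP optimum is at a vertex; with two nutrient constraints at most two foods are used. Check each candidate.
sweet potato only: max(492/37, 1.9/0.5) = 13.3 servings → $6.65.
bell pepper only: max(492/128, 1.9/0.3) = 6.333 servings → $7.28.
sweet potato + bell pepper with both tight: 1.807 servings and 3.321 servings → $4.72.
Cheapest feasible corner: $4.72.

$4.72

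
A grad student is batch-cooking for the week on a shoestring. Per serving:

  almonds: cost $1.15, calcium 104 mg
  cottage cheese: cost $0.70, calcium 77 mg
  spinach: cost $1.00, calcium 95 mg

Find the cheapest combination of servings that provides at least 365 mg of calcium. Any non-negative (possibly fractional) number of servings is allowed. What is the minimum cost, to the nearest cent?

$3.32

Cost per mg of calcium: cottage cheese $0.0091, spinach $0.0105, almonds $0.0111.
With no serving limits, use only cottage cheese: 365 mg / 77 mg = 4.74 servings × $0.70 = $3.32.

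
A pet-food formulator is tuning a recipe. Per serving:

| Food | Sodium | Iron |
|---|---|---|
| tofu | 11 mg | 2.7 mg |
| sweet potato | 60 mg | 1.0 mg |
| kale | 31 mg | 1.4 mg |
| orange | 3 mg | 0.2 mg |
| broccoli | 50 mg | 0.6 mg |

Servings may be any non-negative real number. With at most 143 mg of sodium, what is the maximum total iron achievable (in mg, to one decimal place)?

35.1 mg

Iron per mg sodium: tofu 0.2455, orange 0.06667, kale 0.04516, sweet potato 0.01667, broccoli 0.012.
With no serving limits, spend the whole sodium allowance on tofu: 143 mg / 11 mg × 2.7 mg = 35.1 mg.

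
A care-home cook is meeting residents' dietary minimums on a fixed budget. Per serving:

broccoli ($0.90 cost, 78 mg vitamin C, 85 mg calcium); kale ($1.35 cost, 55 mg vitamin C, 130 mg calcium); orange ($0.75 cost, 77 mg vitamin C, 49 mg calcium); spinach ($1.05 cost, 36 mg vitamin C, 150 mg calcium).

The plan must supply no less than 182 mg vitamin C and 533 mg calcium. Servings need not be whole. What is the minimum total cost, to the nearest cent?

$4.02

Minimising a linear cost over {vitamin C ≥ 182, calcium ≥ 533, servings ≥ 0} — the optimum is at a vertex, using one or two foods.
broccoli only: max(182/78, 533/85) = 6.271 servings → $5.64.
kale only: max(182/55, 533/130) = 4.1 servings → $5.54.
orange only: max(182/77, 533/49) = 10.88 servings → $8.16.
spinach only: max(182/36, 533/150) = 5.056 servings → $5.31.
broccoli + kale: intersection lies outside the first quadrant.
broccoli + orange with both targets exact would need a negative amount; discard.
broccoli + spinach with both tight: 0.9389 servings and 3.021 servings → $4.02.
kale + orange: the both-tight solution has a negative serving — not a feasible corner.
kale + spinach with both tight: 2.272 servings and 1.584 servings → $4.73.
orange + spinach with both tight: 0.8289 servings and 3.283 servings → $4.07.
So the least-cost plan costs $4.02.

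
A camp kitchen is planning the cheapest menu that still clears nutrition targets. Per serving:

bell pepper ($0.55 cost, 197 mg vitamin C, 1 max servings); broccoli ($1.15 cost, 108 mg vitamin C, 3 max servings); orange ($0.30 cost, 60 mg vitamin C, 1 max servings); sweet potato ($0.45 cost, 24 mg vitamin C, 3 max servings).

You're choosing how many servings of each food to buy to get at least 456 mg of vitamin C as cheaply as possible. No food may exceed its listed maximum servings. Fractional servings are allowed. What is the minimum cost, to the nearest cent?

Cost per mg of vitamin C: bell pepper $0.0028, orange $0.0050, broccoli $0.0106, sweet potato $0.0187.
Take 1 serving of bell pepper: +197.0 mg vitamin C for $0.55 (total $0.55, still need 259.0 mg).
Take 1 serving of orange: +60.0 mg vitamin C for $0.30 (total $0.85, still need 199.0 mg).
Take 1.843 servings of broccoli: +199.0 mg vitamin C for $2.12 (total $2.97, still need 0.0 mg).
Filling from the cheapest source first is optimal under one linear minimum: $2.97.

$2.97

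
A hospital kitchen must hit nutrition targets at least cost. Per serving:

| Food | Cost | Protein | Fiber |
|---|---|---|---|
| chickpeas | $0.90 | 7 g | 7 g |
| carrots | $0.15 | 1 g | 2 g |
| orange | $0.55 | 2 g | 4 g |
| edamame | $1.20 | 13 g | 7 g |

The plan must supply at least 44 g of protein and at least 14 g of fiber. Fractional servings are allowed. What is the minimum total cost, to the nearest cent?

chickpeas only: max(44/7, 14/7) = 6.286 servings → $5.66.
carrots only: max(44/1, 14/2) = 44 servings → $6.60.
orange only: max(44/2, 14/4) = 22 servings → $12.10.
edamame only: max(44/13, 14/7) = 3.385 servings → $4.06.
chickpeas + carrots with both targets exact would need a negative amount; discard.
chickpeas + orange: the both-tight solution has a negative serving — not a feasible corner.
chickpeas + edamame: the both-tight solution has a negative serving — not a feasible corner.
carrots + orange (both tight): parallel constraints — no distinct corner.
carrots + edamame: intersection lies outside the first quadrant.
orange + edamame: the both-tight solution has a negative serving — not a feasible corner.
Cheapest feasible corner: $4.06.

$4.06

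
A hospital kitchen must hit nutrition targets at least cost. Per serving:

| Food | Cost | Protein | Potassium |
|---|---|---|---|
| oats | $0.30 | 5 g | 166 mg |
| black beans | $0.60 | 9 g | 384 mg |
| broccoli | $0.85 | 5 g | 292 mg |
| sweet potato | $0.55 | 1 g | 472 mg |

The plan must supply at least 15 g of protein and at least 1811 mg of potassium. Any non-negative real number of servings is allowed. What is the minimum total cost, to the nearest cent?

Compare the cost at each extreme point of the feasible region.
oats only: max(15/5, 1811/166) = 10.91 servings → $3.27.
black beans only: max(15/9, 1811/384) = 4.716 servings → $2.83.
broccoli only: max(15/5, 1811/292) = 6.202 servings → $5.27.
sweet potato only: max(15/1, 1811/472) = 15 servings → $8.25.
oats + black beans with both targets exact would need a negative amount; discard.
oats + broccoli: the both-tight solution has a negative serving — not a feasible corner.
oats + sweet potato with both tight: 2.402 servings and 2.992 servings → $2.37.
black beans + broccoli: the both-tight solution has a negative serving — not a feasible corner.
black beans + sweet potato with both tight: 1.364 servings and 2.727 servings → $2.32.
broccoli + sweet potato with both tight: 2.548 servings and 2.261 servings → $3.41.
So the least-cost plan costs $2.32.

$2.32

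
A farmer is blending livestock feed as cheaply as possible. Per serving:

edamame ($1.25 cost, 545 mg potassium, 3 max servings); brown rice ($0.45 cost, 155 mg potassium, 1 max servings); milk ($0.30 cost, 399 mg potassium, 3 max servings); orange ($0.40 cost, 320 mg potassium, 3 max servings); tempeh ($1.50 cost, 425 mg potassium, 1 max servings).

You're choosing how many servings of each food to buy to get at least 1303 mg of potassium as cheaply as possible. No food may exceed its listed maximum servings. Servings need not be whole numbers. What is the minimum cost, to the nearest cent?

Cost per mg of potassium: milk $0.0008, orange $0.0013, edamame $0.0023, brown rice $0.0029, tempeh $0.0035.
Take 3 servings of milk: +1197.0 mg potassium for $0.90 (total $0.90, still need 106.0 mg).
Take 0.3312 servings of orange: +106.0 mg potassium for $0.13 (total $1.03, still need 0.0 mg).
Greedy by cheapest-per-mg is optimal for a single linear constraint, so the minimum cost is $1.03.

$1.03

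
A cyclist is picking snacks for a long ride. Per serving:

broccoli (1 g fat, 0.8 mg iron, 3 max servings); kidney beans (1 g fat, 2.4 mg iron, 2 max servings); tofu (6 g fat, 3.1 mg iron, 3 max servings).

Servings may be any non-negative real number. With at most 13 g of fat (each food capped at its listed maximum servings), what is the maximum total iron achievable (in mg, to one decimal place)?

Iron per g fat: kidney beans 2.4, broccoli 0.8, tofu 0.5167.
Take 2 servings of kidney beans: uses 2 g fat, +4.8 mg iron (running total 4.8 mg).
Take 3 servings of broccoli: uses 3 g fat, +2.4 mg iron (running total 7.2 mg).
Take 1.333 servings of tofu: uses 8 g fat, +4.1 mg iron (running total 11.3 mg).
Filling greedily by iron-per-g fat is optimal for one linear limit, giving 11.3 mg.

11.3 mg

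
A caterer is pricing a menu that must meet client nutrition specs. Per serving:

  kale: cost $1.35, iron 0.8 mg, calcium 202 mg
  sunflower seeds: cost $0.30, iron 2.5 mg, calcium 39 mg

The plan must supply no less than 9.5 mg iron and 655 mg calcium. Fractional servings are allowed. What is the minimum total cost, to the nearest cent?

$4.49

The cheapest plan sits at a corner of the feasible region — with two constraints it uses at most two foods.
kale only: max(9.5/0.8, 655/202) = 11.88 servings → $16.03.
sunflower seeds only: max(9.5/2.5, 655/39) = 16.79 servings → $5.04.
kale + sunflower seeds with both tight: 2.674 servings and 2.944 servings → $4.49.
The minimum over all feasible corners is $4.49.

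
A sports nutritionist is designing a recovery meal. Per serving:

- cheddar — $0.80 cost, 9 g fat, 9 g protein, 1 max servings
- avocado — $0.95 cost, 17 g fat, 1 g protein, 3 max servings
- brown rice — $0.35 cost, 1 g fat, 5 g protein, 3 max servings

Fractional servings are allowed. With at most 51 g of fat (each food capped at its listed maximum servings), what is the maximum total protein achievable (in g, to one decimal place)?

Protein per g fat: brown rice 5, cheddar 1, avocado 0.05882.
Take 3 servings of brown rice: uses 3 g fat, +15.0 g protein (running total 15.0 g).
Take 1 serving of cheddar: uses 9 g fat, +9.0 g protein (running total 24.0 g).
Take 2.294 servings of avocado: uses 39 g fat, +2.3 g protein (running total 26.3 g).
Filling greedily by protein-per-g fat is optimal for one linear limit, giving 26.3 g.

26.3 g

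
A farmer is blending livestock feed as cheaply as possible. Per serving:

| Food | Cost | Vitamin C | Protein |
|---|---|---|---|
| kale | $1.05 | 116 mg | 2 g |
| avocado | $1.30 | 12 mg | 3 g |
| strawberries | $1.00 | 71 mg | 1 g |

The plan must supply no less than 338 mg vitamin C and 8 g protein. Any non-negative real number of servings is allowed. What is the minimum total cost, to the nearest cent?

At the optimum either one food covers both requirements or two foods hit both targets exactly; no other combination can be cheaper.
kale only: max(338/116, 8/2) = 4 servings → $4.20.
avocado only: max(338/12, 8/3) = 28.17 servings → $36.62.
strawberries only: max(338/71, 8/1) = 8 servings → $8.00.
kale + avocado with both tight: 2.833 servings and 0.7778 servings → $3.99.
kale + strawberries with both targets exact would need a negative amount; discard.
avocado + strawberries with both tight: 1.144 servings and 4.567 servings → $6.05.
So the least-cost plan costs $3.99.

$3.99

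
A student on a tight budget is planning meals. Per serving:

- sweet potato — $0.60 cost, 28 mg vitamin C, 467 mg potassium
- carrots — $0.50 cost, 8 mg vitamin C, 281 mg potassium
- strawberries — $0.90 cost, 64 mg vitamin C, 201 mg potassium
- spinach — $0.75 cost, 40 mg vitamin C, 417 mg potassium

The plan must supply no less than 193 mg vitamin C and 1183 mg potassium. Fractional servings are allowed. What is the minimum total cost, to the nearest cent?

With two linear requirements the optimum uses one or two foods; enumerate the corners.
sweet potato only: max(193/28, 1183/467) = 6.893 servings → $4.14.
carrots only: max(193/8, 1183/281) = 24.12 servings → $12.06.
strawberries only: max(193/64, 1183/201) = 5.886 servings → $5.30.
spinach only: max(193/40, 1183/417) = 4.825 servings → $3.62.
sweet potato + carrots with both targets exact would need a negative amount; discard.
sweet potato + strawberries with both tight: 1.522 servings and 2.35 servings → $3.03.
sweet potato + spinach: the both-tight solution has a negative serving — not a feasible corner.
carrots + strawberries with both tight: 2.254 servings and 2.734 servings → $3.59.
carrots + spinach: the both-tight solution has a negative serving — not a feasible corner.
strawberries + spinach with both tight: 1.778 servings and 1.98 servings → $3.09.
So the least-cost plan costs $3.03.

$3.03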